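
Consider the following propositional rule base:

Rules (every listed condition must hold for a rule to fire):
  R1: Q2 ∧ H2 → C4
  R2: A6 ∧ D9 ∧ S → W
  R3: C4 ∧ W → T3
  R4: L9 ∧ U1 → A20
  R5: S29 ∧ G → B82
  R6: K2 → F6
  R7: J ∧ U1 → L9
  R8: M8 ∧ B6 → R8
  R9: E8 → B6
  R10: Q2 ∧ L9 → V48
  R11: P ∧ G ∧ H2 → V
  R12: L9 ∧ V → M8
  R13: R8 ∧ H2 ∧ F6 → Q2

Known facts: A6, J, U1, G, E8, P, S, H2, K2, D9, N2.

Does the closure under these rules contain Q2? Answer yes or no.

[1] R2 [A6 ∧ D9 ∧ S → W]; R6 [K2 → F6]; R7 [J ∧ U1 → L9]; R9 [E8 → B6]; R11 [P ∧ G ∧ H2 → V]. ⇒ new: W, F6, L9, B6, V.
[2] R4 [L9 ∧ U1 → A20]; R12 [L9 ∧ V → M8]. ⇒ new: A20, M8.
[3] R8 [M8 ∧ B6 → R8]. ⇒ new: R8.
[4] R13 [R8 ∧ H2 ∧ F6 → Q2]. ⇒ new: Q2.
[5] R1 [Q2 ∧ H2 → C4]; R10 [Q2 ∧ L9 → V48]. ⇒ new: C4, V48.
[6] R3 [C4 ∧ W → T3]. ⇒ new: T3.
Q2 appears in round 4, so it is derivable.

yes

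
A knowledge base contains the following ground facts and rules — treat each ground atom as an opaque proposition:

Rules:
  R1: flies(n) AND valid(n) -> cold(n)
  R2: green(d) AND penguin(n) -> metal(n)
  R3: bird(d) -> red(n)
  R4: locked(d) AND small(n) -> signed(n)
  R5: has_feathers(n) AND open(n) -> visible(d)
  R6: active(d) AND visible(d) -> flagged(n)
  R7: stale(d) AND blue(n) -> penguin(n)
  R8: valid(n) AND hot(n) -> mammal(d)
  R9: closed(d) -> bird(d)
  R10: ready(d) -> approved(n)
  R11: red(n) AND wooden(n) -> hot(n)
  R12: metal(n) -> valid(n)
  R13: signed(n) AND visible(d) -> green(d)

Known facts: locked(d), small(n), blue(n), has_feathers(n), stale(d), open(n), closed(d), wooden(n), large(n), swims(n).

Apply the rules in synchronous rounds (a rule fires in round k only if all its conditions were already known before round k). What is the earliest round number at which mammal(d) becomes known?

5

[1] R4 [locked(d) AND small(n) -> signed(n)]; R5 [has_feathers(n) AND open(n) -> visible(d)]; R7 [stale(d) AND blue(n) -> penguin(n)]; R9 [closed(d) -> bird(d)]. ⇒ new: signed(n), visible(d), penguin(n), bird(d).
[2] R3 [bird(d) -> red(n)]; R13 [signed(n) AND visible(d) -> green(d)]. ⇒ new: red(n), green(d).
[3] R2 [green(d) AND penguin(n) -> metal(n)]; R11 [red(n) AND wooden(n) -> hot(n)]. ⇒ new: metal(n), hot(n).
[4] R12 [metal(n) -> valid(n)]. ⇒ new: valid(n).
[5] R8 [valid(n) AND hot(n) -> mammal(d)]. ⇒ new: mammal(d).
mammal(d) first appears in round 5.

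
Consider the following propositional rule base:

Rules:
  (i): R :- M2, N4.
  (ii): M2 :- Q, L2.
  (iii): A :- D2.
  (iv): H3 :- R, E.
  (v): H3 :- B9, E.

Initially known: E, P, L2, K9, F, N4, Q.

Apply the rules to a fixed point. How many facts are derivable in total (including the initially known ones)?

Round 1: (ii) [M2 :- Q, L2.]. New: M2.
Round 2: (i) [R :- M2, N4.]. New: R.
Round 3: (iv) [H3 :- R, E.]. New: H3.
Closure: {E, F, H3, K9, L2, M2, N4, P, Q, R} — 10 facts.

10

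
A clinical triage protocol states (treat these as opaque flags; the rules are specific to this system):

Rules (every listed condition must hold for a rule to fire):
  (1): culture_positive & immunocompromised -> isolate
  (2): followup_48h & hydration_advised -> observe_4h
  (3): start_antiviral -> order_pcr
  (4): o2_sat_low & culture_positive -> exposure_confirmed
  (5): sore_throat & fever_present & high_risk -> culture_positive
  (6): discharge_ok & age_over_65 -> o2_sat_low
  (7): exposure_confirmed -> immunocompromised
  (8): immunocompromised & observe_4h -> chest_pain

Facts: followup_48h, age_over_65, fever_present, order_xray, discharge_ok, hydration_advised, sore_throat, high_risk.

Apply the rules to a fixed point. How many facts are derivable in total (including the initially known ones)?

Round 1 — (2), (5), (6), derive observe_4h, culture_positive, o2_sat_low.
Round 2 — (4), derive exposure_confirmed.
Round 3 — (7), derive immunocompromised.
Round 4 — (1), (8), derive isolate, chest_pain.
Closure: {age_over_65, chest_pain, culture_positive, discharge_ok, exposure_confirmed, fever_present, followup_48h, high_risk, hydration_advised, immunocompromised, isolate, o2_sat_low, observe_4h, order_xray, sore_throat} — 15 facts.

15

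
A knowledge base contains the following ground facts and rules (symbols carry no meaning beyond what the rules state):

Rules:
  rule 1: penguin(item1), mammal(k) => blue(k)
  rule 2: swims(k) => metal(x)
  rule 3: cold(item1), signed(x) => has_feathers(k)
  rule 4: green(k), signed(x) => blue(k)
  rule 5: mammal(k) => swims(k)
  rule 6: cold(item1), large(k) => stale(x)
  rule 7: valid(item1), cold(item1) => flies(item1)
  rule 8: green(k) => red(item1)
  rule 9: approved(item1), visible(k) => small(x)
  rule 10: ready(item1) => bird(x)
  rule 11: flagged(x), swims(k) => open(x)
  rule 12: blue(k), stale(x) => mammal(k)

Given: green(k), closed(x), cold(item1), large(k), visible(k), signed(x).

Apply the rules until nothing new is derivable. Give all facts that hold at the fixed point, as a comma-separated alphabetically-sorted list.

Round 1: rule 3 [cold(item1), signed(x) => has_feathers(k)]; rule 4 [green(k), signed(x) => blue(k)]; rule 6 [cold(item1), large(k) => stale(x)]; rule 8 [green(k) => red(item1)]. New: has_feathers(k), blue(k), stale(x), red(item1).
Round 2: rule 12 [blue(k), stale(x) => mammal(k)]. New: mammal(k).
Round 3: rule 5 [mammal(k) => swims(k)]. New: swims(k).
Round 4: rule 2 [swims(k) => metal(x)]. New: metal(x).

blue(k), closed(x), cold(item1), green(k), has_feathers(k), large(k), mammal(k), metal(x), red(item1), signed(x), stale(x), swims(k), visible(k)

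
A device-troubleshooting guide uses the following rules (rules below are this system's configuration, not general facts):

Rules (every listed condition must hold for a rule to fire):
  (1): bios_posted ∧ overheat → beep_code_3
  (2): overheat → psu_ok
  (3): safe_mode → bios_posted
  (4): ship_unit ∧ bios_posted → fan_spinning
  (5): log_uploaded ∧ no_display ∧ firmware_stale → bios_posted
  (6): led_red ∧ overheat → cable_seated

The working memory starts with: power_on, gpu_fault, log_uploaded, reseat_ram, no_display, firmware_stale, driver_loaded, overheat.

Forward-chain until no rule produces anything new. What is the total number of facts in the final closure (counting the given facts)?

11

Round 1: (2) [overheat → psu_ok]; (5) [log_uploaded ∧ no_display ∧ firmware_stale → bios_posted]. New: psu_ok, bios_posted.
Round 2: (1) [bios_posted ∧ overheat → beep_code_3]. New: beep_code_3.
Closure: {beep_code_3, bios_posted, driver_loaded, firmware_stale, gpu_fault, log_uploaded, no_display, overheat, power_on, psu_ok, reseat_ram} — 11 facts.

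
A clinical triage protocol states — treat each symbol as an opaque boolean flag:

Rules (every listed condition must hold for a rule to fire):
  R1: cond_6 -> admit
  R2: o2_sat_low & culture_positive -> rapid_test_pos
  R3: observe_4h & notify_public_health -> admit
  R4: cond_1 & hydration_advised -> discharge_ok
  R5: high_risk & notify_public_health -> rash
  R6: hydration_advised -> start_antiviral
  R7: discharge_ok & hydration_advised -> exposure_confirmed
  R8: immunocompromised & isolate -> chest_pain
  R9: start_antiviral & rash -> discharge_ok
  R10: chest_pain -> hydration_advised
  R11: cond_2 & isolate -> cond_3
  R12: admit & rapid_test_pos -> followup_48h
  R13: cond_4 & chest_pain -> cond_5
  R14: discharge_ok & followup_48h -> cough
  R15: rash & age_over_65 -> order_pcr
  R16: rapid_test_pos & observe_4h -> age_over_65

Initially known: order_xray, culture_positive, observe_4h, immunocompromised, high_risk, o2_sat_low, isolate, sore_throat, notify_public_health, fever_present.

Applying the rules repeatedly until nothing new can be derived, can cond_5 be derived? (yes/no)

Round 1: R2 [o2_sat_low & culture_positive -> rapid_test_pos]; R3 [observe_4h & notify_public_health -> admit]; R5 [high_risk & notify_public_health -> rash]; R8 [immunocompromised & isolate -> chest_pain]. New: rapid_test_pos, admit, rash, chest_pain.
Round 2: R10 [chest_pain -> hydration_advised]; R12 [admit & rapid_test_pos -> followup_48h]; R16 [rapid_test_pos & observe_4h -> age_over_65]. New: hydration_advised, followup_48h, age_over_65.
Round 3: R6 [hydration_advised -> start_antiviral]; R15 [rash & age_over_65 -> order_pcr]. New: start_antiviral, order_pcr.
Round 4: R9 [start_antiviral & rash -> discharge_ok]. New: discharge_ok.
Round 5: R7 [discharge_ok & hydration_advised -> exposure_confirmed]; R14 [discharge_ok & followup_48h -> cough]. New: exposure_confirmed, cough.
Fixed point reached. cond_5 is concluded only by R13; R13 needs cond_4 (never derived).

no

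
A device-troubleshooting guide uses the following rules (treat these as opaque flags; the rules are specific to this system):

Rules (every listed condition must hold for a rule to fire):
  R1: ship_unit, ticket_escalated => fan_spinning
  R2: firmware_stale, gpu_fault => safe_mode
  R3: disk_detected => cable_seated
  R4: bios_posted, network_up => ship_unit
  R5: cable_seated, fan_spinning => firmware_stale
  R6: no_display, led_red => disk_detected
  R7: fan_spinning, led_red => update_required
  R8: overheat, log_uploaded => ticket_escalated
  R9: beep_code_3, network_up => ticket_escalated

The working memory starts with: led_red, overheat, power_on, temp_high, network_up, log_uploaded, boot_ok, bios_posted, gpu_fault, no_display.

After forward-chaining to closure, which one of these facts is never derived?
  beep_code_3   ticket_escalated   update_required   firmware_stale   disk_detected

Round 1: R4 [bios_posted, network_up => ship_unit]; R6 [no_display, led_red => disk_detected]; R8 [overheat, log_uploaded => ticket_escalated]. New: ship_unit, disk_detected, ticket_escalated.
Round 2: R1 [ship_unit, ticket_escalated => fan_spinning]; R3 [disk_detected => cable_seated]. New: fan_spinning, cable_seated.
Round 3: R5 [cable_seated, fan_spinning => firmware_stale]; R7 [fan_spinning, led_red => update_required]. New: firmware_stale, update_required.
Round 4: R2 [firmware_stale, gpu_fault => safe_mode]. New: safe_mode.
Derived: ticket_escalated (round 1), disk_detected (round 1), update_required (round 3), firmware_stale (round 3). beep_code_3 never appears in any round.

beep_code_3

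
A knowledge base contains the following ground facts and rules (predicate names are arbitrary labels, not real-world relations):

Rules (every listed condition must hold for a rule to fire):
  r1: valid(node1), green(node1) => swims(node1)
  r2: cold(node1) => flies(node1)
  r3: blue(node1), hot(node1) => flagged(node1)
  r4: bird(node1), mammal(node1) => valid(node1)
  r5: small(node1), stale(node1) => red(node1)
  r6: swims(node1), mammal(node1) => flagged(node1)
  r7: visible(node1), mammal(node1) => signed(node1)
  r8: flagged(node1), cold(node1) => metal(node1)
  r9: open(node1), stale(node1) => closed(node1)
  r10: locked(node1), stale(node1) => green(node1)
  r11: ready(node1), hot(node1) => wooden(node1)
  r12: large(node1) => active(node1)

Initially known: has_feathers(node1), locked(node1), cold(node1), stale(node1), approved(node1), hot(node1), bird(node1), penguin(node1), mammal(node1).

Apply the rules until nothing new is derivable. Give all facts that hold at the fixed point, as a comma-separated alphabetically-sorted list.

Round 1 — r2, r4, r10, derive flies(node1), valid(node1), green(node1).
Round 2 — r1, derive swims(node1).
Round 3 — r6, derive flagged(node1).
Round 4 — r8, derive metal(node1).

approved(node1), bird(node1), cold(node1), flagged(node1), flies(node1), green(node1), has_feathers(node1), hot(node1), locked(node1), mammal(node1), metal(node1), penguin(node1), stale(node1), swims(node1), valid(node1)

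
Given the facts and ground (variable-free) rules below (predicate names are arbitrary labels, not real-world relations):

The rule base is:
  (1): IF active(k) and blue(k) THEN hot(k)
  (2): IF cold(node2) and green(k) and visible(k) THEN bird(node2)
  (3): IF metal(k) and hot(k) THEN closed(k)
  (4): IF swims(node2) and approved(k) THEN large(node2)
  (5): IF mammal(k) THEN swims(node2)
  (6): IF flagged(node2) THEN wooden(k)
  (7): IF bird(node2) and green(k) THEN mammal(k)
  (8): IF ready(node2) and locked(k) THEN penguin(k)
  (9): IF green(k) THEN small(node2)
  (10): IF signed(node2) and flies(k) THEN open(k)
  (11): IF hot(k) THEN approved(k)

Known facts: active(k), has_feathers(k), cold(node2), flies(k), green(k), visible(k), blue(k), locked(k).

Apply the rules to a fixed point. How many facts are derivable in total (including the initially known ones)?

15

[1] (1) [IF active(k) and blue(k) THEN hot(k)]; (2) [IF cold(node2) and green(k) and visible(k) THEN bird(node2)]; (9) [IF green(k) THEN small(node2)]. ⇒ new: hot(k), bird(node2), small(node2).
[2] (7) [IF bird(node2) and green(k) THEN mammal(k)]; (11) [IF hot(k) THEN approved(k)]. ⇒ new: mammal(k), approved(k).
[3] (5) [IF mammal(k) THEN swims(node2)]. ⇒ new: swims(node2).
[4] (4) [IF swims(node2) and approved(k) THEN large(node2)]. ⇒ new: large(node2).
Closure: {active(k), approved(k), bird(node2), blue(k), cold(node2), flies(k), green(k), has_feathers(k), hot(k), large(node2), locked(k), mammal(k), small(node2), swims(node2), visible(k)} — 15 facts.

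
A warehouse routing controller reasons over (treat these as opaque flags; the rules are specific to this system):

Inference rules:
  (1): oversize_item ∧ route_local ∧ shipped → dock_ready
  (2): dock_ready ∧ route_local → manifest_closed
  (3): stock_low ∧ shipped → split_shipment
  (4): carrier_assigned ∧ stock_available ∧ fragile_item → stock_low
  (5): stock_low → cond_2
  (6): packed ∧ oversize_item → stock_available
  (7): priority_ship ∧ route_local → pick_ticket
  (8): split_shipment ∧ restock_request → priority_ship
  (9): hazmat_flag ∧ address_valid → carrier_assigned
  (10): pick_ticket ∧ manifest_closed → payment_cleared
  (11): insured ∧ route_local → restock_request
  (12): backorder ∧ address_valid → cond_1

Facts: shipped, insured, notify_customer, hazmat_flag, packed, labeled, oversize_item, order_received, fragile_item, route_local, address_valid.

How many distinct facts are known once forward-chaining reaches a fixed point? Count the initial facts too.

22

Round 1: (1) [oversize_item ∧ route_local ∧ shipped → dock_ready]; (6) [packed ∧ oversize_item → stock_available]; (9) [hazmat_flag ∧ address_valid → carrier_assigned]; (11) [insured ∧ route_local → restock_request]. New: dock_ready, stock_available, carrier_assigned, restock_request.
Round 2: (2) [dock_ready ∧ route_local → manifest_closed]; (4) [carrier_assigned ∧ stock_available ∧ fragile_item → stock_low]. New: manifest_closed, stock_low.
Round 3: (3) [stock_low ∧ shipped → split_shipment]; (5) [stock_low → cond_2]. New: split_shipment, cond_2.
Round 4: (8) [split_shipment ∧ restock_request → priority_ship]. New: priority_ship.
Round 5: (7) [priority_ship ∧ route_local → pick_ticket]. New: pick_ticket.
Round 6: (10) [pick_ticket ∧ manifest_closed → payment_cleared]. New: payment_cleared.
Closure: {address_valid, carrier_assigned, cond_2, dock_ready, fragile_item, hazmat_flag, insured, labeled, manifest_closed, notify_customer, order_received, oversize_item, packed, payment_cleared, pick_ticket, priority_ship, restock_request, route_local, shipped, split_shipment, stock_available, stock_low} — 22 facts.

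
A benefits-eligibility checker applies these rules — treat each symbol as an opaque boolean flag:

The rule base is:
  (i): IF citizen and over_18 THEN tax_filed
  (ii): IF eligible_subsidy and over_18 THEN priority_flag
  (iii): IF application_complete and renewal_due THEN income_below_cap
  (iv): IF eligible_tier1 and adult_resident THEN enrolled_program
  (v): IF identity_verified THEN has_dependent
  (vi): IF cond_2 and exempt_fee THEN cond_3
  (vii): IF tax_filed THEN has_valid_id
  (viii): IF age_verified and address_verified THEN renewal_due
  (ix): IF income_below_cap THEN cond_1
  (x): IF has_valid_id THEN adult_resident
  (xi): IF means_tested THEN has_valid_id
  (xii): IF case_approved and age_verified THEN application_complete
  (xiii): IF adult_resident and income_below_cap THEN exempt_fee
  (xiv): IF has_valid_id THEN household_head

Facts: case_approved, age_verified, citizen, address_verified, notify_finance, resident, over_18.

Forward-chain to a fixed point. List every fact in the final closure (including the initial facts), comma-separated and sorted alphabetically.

address_verified, adult_resident, age_verified, application_complete, case_approved, citizen, cond_1, exempt_fee, has_valid_id, household_head, income_below_cap, notify_finance, over_18, renewal_due, resident, tax_filed

[1] (i) [IF citizen and over_18 THEN tax_filed]; (viii) [IF age_verified and address_verified THEN renewal_due]; (xii) [IF case_approved and age_verified THEN application_complete]. ⇒ new: tax_filed, renewal_due, application_complete.
[2] (iii) [IF application_complete and renewal_due THEN income_below_cap]; (vii) [IF tax_filed THEN has_valid_id]. ⇒ new: income_below_cap, has_valid_id.
[3] (ix) [IF income_below_cap THEN cond_1]; (x) [IF has_valid_id THEN adult_resident]; (xiv) [IF has_valid_id THEN household_head]. ⇒ new: cond_1, adult_resident, household_head.
[4] (xiii) [IF adult_resident and income_below_cap THEN exempt_fee]. ⇒ new: exempt_fee.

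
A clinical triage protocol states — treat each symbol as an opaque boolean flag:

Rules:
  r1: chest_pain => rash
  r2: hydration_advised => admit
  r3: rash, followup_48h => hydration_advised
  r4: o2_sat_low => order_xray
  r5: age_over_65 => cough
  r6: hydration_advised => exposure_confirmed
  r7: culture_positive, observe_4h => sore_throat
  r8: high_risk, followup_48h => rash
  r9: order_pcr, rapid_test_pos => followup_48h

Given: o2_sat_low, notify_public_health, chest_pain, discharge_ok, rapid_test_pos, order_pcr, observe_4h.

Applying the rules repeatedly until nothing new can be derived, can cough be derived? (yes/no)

Round 1 — r1, r4, r9, derive rash, order_xray, followup_48h.
Round 2 — r3, derive hydration_advised.
Round 3 — r2, r6, derive admit, exposure_confirmed.
Fixed point reached. cough is concluded only by r5; r5 needs age_over_65 (never derived).

no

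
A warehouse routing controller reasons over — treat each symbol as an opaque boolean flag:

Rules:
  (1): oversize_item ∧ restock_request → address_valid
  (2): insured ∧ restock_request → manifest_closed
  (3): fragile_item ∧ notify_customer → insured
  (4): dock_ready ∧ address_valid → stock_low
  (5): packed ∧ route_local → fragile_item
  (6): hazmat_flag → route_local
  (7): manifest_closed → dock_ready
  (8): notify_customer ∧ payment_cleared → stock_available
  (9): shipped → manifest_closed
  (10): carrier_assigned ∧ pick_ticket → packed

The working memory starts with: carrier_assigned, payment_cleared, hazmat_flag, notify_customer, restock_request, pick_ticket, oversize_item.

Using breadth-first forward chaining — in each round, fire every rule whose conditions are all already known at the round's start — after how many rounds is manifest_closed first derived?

Round 1: (1) [oversize_item ∧ restock_request → address_valid]; (6) [hazmat_flag → route_local]; (8) [notify_customer ∧ payment_cleared → stock_available]; (10) [carrier_assigned ∧ pick_ticket → packed]. Adds address_valid, route_local, stock_available, packed.
Round 2: (5) [packed ∧ route_local → fragile_item]. Adds fragile_item.
Round 3: (3) [fragile_item ∧ notify_customer → insured]. Adds insured.
Round 4: (2) [insured ∧ restock_request → manifest_closed]. Adds manifest_closed.
manifest_closed first appears in round 4.

4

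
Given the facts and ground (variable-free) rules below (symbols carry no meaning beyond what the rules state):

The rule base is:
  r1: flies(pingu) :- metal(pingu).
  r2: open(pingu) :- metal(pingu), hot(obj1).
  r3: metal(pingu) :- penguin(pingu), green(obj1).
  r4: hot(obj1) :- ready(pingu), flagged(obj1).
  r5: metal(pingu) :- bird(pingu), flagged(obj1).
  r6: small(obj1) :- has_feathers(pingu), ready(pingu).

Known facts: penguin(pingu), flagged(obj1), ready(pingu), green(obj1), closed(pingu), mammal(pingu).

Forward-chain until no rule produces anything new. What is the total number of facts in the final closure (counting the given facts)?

10

Round 1: r3 [metal(pingu) :- penguin(pingu), green(obj1).]; r4 [hot(obj1) :- ready(pingu), flagged(obj1).]. New: metal(pingu), hot(obj1).
Round 2: r1 [flies(pingu) :- metal(pingu).]; r2 [open(pingu) :- metal(pingu), hot(obj1).]. New: flies(pingu), open(pingu).
Closure: {closed(pingu), flagged(obj1), flies(pingu), green(obj1), hot(obj1), mammal(pingu), metal(pingu), open(pingu), penguin(pingu), ready(pingu)} — 10 facts.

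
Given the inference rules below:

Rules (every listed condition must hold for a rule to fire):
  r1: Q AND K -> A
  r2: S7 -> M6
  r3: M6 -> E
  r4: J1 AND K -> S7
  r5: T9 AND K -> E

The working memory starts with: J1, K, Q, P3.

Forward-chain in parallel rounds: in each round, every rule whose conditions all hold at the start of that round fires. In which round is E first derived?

3

Round 1: r1 [Q AND K -> A]; r4 [J1 AND K -> S7]. Adds A, S7.
Round 2: r2 [S7 -> M6]. Adds M6.
Round 3: r3 [M6 -> E]. Adds E.
E first appears in round 3.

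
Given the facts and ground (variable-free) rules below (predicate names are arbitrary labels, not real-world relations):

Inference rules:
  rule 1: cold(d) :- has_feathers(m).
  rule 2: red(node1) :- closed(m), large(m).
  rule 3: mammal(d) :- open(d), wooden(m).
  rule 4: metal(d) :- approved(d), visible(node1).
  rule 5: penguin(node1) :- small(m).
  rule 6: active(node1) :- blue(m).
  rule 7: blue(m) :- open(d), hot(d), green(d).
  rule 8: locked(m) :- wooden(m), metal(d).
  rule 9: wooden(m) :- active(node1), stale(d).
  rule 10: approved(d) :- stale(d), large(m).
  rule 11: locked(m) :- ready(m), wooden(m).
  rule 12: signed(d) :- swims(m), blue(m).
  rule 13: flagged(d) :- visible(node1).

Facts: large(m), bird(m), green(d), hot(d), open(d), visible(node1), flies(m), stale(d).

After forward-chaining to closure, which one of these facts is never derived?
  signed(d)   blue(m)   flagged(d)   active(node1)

signed(d)

Round 1 — rule 7, rule 10, rule 13, derive blue(m), approved(d), flagged(d).
Round 2 — rule 4, rule 6, derive metal(d), active(node1).
Round 3 — rule 9, derive wooden(m).
Round 4 — rule 3, rule 8, derive mammal(d), locked(m).
Derived: blue(m) (round 1), flagged(d) (round 1), active(node1) (round 2). signed(d) never appears in any round.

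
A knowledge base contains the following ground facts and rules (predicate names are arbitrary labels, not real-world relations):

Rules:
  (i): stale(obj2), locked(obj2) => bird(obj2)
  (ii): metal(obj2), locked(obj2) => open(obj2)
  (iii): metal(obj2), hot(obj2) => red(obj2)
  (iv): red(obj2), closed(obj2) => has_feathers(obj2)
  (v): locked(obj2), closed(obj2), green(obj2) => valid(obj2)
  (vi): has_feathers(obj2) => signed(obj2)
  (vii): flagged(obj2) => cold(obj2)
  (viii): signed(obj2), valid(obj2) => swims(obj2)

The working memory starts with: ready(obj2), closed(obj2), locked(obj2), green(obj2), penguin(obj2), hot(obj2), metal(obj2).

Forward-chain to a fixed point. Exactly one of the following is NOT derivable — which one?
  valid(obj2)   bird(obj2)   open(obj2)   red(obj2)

Round 1: (ii) [metal(obj2), locked(obj2) => open(obj2)]; (iii) [metal(obj2), hot(obj2) => red(obj2)]; (v) [locked(obj2), closed(obj2), green(obj2) => valid(obj2)]. Adds open(obj2), red(obj2), valid(obj2).
Round 2: (iv) [red(obj2), closed(obj2) => has_feathers(obj2)]. Adds has_feathers(obj2).
Round 3: (vi) [has_feathers(obj2) => signed(obj2)]. Adds signed(obj2).
Round 4: (viii) [signed(obj2), valid(obj2) => swims(obj2)]. Adds swims(obj2).
Derived: open(obj2) (round 1), valid(obj2) (round 1), red(obj2) (round 1). bird(obj2) never appears in any round.

bird(obj2)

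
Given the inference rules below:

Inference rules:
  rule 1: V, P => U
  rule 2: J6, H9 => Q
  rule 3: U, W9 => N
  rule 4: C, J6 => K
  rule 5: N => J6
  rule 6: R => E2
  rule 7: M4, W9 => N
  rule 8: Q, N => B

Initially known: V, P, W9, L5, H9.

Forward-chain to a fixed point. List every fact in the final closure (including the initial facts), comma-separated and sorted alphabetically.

Round 1: rule 1 [V, P => U]. Adds U.
Round 2: rule 3 [U, W9 => N]. Adds N.
Round 3: rule 5 [N => J6]. Adds J6.
Round 4: rule 2 [J6, H9 => Q]. Adds Q.
Round 5: rule 8 [Q, N => B]. Adds B.

B, H9, J6, L5, N, P, Q, U, V, W9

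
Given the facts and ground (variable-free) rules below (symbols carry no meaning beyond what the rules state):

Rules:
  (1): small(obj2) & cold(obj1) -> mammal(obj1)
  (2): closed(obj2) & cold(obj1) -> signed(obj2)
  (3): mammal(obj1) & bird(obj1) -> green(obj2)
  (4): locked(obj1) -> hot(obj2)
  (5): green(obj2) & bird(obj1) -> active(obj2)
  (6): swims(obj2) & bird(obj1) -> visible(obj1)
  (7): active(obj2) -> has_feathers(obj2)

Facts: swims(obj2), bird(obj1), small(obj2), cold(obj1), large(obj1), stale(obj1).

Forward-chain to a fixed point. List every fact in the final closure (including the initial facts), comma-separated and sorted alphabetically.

active(obj2), bird(obj1), cold(obj1), green(obj2), has_feathers(obj2), large(obj1), mammal(obj1), small(obj2), stale(obj1), swims(obj2), visible(obj1)

Round 1 — (1), (6), derive mammal(obj1), visible(obj1).
Round 2 — (3), derive green(obj2).
Round 3 — (5), derive active(obj2).
Round 4 — (7), derive has_feathers(obj2).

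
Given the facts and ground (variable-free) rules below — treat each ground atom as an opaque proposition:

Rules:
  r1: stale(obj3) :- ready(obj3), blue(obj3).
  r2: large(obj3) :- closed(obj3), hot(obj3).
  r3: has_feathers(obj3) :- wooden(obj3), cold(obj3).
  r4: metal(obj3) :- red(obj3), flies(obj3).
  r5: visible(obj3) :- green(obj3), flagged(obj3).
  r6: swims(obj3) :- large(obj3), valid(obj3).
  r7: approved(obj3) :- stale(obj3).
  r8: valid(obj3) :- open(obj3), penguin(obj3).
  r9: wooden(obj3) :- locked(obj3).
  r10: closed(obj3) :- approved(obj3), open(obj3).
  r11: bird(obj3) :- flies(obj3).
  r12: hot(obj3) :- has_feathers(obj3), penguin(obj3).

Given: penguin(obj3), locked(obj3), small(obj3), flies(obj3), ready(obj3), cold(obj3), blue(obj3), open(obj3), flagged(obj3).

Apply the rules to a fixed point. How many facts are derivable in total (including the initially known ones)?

Round 1: r1 [stale(obj3) :- ready(obj3), blue(obj3).]; r8 [valid(obj3) :- open(obj3), penguin(obj3).]; r9 [wooden(obj3) :- locked(obj3).]; r11 [bird(obj3) :- flies(obj3).]. Adds stale(obj3), valid(obj3), wooden(obj3), bird(obj3).
Round 2: r3 [has_feathers(obj3) :- wooden(obj3), cold(obj3).]; r7 [approved(obj3) :- stale(obj3).]. Adds has_feathers(obj3), approved(obj3).
Round 3: r10 [closed(obj3) :- approved(obj3), open(obj3).]; r12 [hot(obj3) :- has_feathers(obj3), penguin(obj3).]. Adds closed(obj3), hot(obj3).
Round 4: r2 [large(obj3) :- closed(obj3), hot(obj3).]. Adds large(obj3).
Round 5: r6 [swims(obj3) :- large(obj3), valid(obj3).]. Adds swims(obj3).
Closure: {approved(obj3), bird(obj3), blue(obj3), closed(obj3), cold(obj3), flagged(obj3), flies(obj3), has_feathers(obj3), hot(obj3), large(obj3), locked(obj3), open(obj3), penguin(obj3), ready(obj3), small(obj3), stale(obj3), swims(obj3), valid(obj3), wooden(obj3)} — 19 facts.

19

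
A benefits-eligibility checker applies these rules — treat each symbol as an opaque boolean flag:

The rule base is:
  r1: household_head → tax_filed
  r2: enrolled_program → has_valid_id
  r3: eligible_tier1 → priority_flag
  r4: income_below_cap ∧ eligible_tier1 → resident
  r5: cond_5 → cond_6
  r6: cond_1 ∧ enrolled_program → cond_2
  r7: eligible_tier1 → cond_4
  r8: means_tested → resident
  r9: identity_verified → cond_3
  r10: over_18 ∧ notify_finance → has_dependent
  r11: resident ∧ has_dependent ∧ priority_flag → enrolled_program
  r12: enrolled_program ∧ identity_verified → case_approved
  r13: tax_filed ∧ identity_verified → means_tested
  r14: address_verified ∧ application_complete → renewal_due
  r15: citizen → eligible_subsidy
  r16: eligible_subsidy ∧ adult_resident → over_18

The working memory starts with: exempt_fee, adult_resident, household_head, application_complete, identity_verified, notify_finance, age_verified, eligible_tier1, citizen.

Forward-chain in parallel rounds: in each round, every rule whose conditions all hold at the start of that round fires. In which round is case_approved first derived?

5

Round 1 — r1, r3, r7, r9, r15, derive tax_filed, priority_flag, cond_4, cond_3, eligible_subsidy.
Round 2 — r13, r16, derive means_tested, over_18.
Round 3 — r8, r10, derive resident, has_dependent.
Round 4 — r11, derive enrolled_program.
Round 5 — r2, r12, derive has_valid_id, case_approved.
case_approved first appears in round 5.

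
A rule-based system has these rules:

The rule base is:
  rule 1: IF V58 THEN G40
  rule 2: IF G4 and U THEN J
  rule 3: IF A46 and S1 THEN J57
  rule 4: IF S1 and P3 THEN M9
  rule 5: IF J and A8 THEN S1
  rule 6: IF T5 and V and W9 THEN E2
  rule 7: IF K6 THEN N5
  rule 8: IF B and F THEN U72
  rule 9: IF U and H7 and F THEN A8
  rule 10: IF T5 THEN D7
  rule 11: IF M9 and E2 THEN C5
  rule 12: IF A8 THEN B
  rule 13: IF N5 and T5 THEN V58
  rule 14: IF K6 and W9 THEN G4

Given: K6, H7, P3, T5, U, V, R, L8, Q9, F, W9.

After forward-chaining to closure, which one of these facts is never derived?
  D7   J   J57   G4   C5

J57

Round 1 fires rule 6, rule 7, rule 9, rule 10, rule 14, giving E2, N5, A8, D7, G4.
Round 2 fires rule 2, rule 12, rule 13, giving J, B, V58.
Round 3 fires rule 1, rule 5, rule 8, giving G40, S1, U72.
Round 4 fires rule 4, giving M9.
Round 5 fires rule 11, giving C5.
Derived: D7 (round 1), G4 (round 1), J (round 2), C5 (round 5). J57 never appears in any round.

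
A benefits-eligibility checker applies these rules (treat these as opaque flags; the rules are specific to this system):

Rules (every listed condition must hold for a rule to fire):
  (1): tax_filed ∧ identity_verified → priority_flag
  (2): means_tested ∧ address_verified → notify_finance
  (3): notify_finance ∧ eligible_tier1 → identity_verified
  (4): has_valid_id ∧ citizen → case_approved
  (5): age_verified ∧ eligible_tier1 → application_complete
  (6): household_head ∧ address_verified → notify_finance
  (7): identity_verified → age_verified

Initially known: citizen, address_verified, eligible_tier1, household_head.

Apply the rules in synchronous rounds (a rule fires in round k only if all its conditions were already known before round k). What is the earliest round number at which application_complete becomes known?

Round 1: (6) [household_head ∧ address_verified → notify_finance]. Adds notify_finance.
Round 2: (3) [notify_finance ∧ eligible_tier1 → identity_verified]. Adds identity_verified.
Round 3: (7) [identity_verified → age_verified]. Adds age_verified.
Round 4: (5) [age_verified ∧ eligible_tier1 → application_complete]. Adds application_complete.
application_complete first appears in round 4.

4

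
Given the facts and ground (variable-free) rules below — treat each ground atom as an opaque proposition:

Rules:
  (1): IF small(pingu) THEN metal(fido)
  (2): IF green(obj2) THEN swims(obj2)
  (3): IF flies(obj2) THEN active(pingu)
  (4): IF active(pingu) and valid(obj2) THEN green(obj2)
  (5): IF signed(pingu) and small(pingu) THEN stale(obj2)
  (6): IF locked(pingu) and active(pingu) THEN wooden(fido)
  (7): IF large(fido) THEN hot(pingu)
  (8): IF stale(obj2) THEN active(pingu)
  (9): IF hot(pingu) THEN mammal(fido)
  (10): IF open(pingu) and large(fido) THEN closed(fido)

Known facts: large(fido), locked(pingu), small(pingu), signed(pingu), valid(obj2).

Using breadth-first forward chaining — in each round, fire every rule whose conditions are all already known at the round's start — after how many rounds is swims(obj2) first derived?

4

[1] (1) [IF small(pingu) THEN metal(fido)]; (5) [IF signed(pingu) and small(pingu) THEN stale(obj2)]; (7) [IF large(fido) THEN hot(pingu)]. ⇒ new: metal(fido), stale(obj2), hot(pingu).
[2] (8) [IF stale(obj2) THEN active(pingu)]; (9) [IF hot(pingu) THEN mammal(fido)]. ⇒ new: active(pingu), mammal(fido).
[3] (4) [IF active(pingu) and valid(obj2) THEN green(obj2)]; (6) [IF locked(pingu) and active(pingu) THEN wooden(fido)]. ⇒ new: green(obj2), wooden(fido).
[4] (2) [IF green(obj2) THEN swims(obj2)]. ⇒ new: swims(obj2).
swims(obj2) first appears in round 4.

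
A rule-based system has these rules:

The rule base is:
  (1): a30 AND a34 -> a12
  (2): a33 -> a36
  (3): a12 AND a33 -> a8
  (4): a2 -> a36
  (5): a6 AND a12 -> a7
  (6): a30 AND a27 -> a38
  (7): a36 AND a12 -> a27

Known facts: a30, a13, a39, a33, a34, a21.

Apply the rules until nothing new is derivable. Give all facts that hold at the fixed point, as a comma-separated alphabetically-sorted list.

Round 1 fires (1), (2), giving a12, a36.
Round 2 fires (3), (7), giving a8, a27.
Round 3 fires (6), giving a38.

a12, a13, a21, a27, a30, a33, a34, a36, a38, a39, a8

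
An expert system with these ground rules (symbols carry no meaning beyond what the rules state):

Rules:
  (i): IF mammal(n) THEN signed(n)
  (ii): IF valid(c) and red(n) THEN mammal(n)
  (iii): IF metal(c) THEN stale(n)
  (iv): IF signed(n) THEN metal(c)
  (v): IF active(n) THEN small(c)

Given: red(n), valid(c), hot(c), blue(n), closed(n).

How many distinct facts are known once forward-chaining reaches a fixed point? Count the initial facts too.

9

Round 1 — (ii), derive mammal(n).
Round 2 — (i), derive signed(n).
Round 3 — (iv), derive metal(c).
Round 4 — (iii), derive stale(n).
Closure: {blue(n), closed(n), hot(c), mammal(n), metal(c), red(n), signed(n), stale(n), valid(c)} — 9 facts.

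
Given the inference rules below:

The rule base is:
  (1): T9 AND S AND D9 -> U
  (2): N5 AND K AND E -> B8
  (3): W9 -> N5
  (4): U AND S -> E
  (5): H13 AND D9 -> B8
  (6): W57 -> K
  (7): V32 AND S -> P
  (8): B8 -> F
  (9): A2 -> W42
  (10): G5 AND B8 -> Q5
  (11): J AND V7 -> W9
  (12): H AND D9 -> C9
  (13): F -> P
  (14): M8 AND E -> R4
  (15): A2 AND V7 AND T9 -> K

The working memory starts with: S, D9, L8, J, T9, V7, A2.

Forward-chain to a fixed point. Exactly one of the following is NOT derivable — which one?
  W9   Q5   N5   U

Round 1 — (1), (9), (11), (15), derive U, W42, W9, K.
Round 2 — (3), (4), derive N5, E.
Round 3 — (2), derive B8.
Round 4 — (8), derive F.
Round 5 — (13), derive P.
Derived: U (round 1), W9 (round 1), N5 (round 2). Q5 never appears in any round.

Q5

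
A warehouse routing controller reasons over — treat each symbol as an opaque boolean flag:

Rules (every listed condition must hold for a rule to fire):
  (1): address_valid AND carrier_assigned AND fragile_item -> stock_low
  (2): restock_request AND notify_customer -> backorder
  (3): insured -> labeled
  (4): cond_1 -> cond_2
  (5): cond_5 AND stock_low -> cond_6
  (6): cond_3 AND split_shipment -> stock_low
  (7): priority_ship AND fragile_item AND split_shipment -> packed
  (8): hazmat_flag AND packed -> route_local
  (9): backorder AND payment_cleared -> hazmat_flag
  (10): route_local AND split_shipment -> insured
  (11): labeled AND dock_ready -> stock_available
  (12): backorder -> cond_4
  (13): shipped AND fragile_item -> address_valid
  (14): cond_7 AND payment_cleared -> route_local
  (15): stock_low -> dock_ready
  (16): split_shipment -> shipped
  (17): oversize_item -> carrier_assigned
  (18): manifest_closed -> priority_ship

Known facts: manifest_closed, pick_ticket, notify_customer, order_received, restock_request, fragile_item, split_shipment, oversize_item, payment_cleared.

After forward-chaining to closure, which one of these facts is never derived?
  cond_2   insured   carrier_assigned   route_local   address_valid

[1] (2) [restock_request AND notify_customer -> backorder]; (16) [split_shipment -> shipped]; (17) [oversize_item -> carrier_assigned]; (18) [manifest_closed -> priority_ship]. ⇒ new: backorder, shipped, carrier_assigned, priority_ship.
[2] (7) [priority_ship AND fragile_item AND split_shipment -> packed]; (9) [backorder AND payment_cleared -> hazmat_flag]; (12) [backorder -> cond_4]; (13) [shipped AND fragile_item -> address_valid]. ⇒ new: packed, hazmat_flag, cond_4, address_valid.
[3] (1) [address_valid AND carrier_assigned AND fragile_item -> stock_low]; (8) [hazmat_flag AND packed -> route_local]. ⇒ new: stock_low, route_local.
[4] (10) [route_local AND split_shipment -> insured]; (15) [stock_low -> dock_ready]. ⇒ new: insured, dock_ready.
[5] (3) [insured -> labeled]. ⇒ new: labeled.
[6] (11) [labeled AND dock_ready -> stock_available]. ⇒ new: stock_available.
Derived: carrier_assigned (round 1), address_valid (round 2), insured (round 4), route_local (round 3). cond_2 never appears in any round.

cond_2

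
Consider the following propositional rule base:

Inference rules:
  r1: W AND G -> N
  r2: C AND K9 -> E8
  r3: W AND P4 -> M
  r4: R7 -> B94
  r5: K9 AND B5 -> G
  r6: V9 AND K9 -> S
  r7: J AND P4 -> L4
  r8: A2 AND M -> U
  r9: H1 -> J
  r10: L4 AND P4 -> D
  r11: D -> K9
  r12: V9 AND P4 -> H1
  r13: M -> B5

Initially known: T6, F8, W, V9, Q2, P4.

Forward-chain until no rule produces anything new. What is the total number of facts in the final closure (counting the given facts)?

16

Round 1: r3 [W AND P4 -> M]; r12 [V9 AND P4 -> H1]. Adds M, H1.
Round 2: r9 [H1 -> J]; r13 [M -> B5]. Adds J, B5.
Round 3: r7 [J AND P4 -> L4]. Adds L4.
Round 4: r10 [L4 AND P4 -> D]. Adds D.
Round 5: r11 [D -> K9]. Adds K9.
Round 6: r5 [K9 AND B5 -> G]; r6 [V9 AND K9 -> S]. Adds G, S.
Round 7: r1 [W AND G -> N]. Adds N.
Closure: {B5, D, F8, G, H1, J, K9, L4, M, N, P4, Q2, S, T6, V9, W} — 16 facts.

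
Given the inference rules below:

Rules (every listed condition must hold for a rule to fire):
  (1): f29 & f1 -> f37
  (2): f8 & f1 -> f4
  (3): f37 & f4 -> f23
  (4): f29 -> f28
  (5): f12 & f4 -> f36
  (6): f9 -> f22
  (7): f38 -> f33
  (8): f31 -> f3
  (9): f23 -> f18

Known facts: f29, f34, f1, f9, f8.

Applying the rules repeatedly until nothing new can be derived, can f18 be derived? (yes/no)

yes

Round 1: (1) [f29 & f1 -> f37]; (2) [f8 & f1 -> f4]; (4) [f29 -> f28]; (6) [f9 -> f22]. Adds f37, f4, f28, f22.
Round 2: (3) [f37 & f4 -> f23]. Adds f23.
Round 3: (9) [f23 -> f18]. Adds f18.
f18 appears in round 3, so it is derivable.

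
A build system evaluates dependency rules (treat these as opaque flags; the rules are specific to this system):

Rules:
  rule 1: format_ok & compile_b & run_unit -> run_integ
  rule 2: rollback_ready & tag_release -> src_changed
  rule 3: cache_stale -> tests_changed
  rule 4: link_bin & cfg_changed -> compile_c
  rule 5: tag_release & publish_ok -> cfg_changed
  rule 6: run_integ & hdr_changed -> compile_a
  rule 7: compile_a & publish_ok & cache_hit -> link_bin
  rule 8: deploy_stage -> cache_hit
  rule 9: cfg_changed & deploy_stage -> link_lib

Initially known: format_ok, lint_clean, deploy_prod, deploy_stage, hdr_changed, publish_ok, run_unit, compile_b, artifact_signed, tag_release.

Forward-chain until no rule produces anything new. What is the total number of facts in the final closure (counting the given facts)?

Round 1 fires rule 1, rule 5, rule 8, giving run_integ, cfg_changed, cache_hit.
Round 2 fires rule 6, rule 9, giving compile_a, link_lib.
Round 3 fires rule 7, giving link_bin.
Round 4 fires rule 4, giving compile_c.
Closure: {artifact_signed, cache_hit, cfg_changed, compile_a, compile_b, compile_c, deploy_prod, deploy_stage, format_ok, hdr_changed, link_bin, link_lib, lint_clean, publish_ok, run_integ, run_unit, tag_release} — 17 facts.

17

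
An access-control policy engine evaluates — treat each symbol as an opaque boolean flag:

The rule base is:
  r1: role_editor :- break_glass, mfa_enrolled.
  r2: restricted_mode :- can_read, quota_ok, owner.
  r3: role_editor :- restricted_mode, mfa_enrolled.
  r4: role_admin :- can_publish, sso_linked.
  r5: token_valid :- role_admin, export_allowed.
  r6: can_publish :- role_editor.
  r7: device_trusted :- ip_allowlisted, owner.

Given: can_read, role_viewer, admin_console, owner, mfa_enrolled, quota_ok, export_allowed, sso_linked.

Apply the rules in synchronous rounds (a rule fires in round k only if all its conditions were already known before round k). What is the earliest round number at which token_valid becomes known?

5

Round 1 — r2, derive restricted_mode.
Round 2 — r3, derive role_editor.
Round 3 — r6, derive can_publish.
Round 4 — r4, derive role_admin.
Round 5 — r5, derive token_valid.
token_valid first appears in round 5.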